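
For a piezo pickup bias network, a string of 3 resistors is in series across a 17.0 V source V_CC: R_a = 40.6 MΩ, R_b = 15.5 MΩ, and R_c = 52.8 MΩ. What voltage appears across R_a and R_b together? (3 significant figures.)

Total series resistance ΣR = 40.6 + 15.5 + 52.8 = 108.9 MΩ.
R_{R_a..R_b} = 40.6 + 15.5 = 56.10 MΩ.
By the voltage-divider rule, V = 17.0 × 56.10/108.9 = 8.758 V.

V ≈ 8.76 V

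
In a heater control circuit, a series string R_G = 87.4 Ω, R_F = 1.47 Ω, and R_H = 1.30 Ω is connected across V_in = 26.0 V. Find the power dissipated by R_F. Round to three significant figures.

P ≈ 0.122 W

The common current is I = 26.0/90.17 = 0.2883 A.
P = I²R = 0.08314 × 1.47 = 0.1222 W.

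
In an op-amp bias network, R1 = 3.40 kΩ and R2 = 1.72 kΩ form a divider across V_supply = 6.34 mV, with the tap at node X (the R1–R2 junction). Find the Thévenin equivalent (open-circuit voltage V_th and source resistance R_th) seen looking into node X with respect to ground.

With X open, the divider is unloaded: V_th = 6.34 × 1.72/5.120 = 2.130 mV.
Looking into X with the source shorted: R_th = R1·R2/(R1+R2) = 3.400 × 1.72/5.120 = 1.142 kΩ.

V_th ≈ 2.13 mV, R_th ≈ 1.14 kΩ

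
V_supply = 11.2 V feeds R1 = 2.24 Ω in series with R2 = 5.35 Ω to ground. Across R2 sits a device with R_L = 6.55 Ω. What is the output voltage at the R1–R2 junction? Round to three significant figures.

R2 ‖ R_L = (5.35 × 6.55)/(5.35 + 6.55) = 2.945 Ω.
Now apply the divider: V_out = 11.2 × 0.5680 = 6.361 V.
(Unloaded it would be 7.89 V; the load pulls it down.)

V_out ≈ 6.36 V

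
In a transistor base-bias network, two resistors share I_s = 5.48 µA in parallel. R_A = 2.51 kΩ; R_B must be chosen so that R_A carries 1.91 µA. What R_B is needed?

R_B ≈ 1.34 kΩ

Two-branch current divider: I_A = I_s · R_B/(R_A + R_B).
1.91/5.48 = R_B/(R_A + R_B) → R_B = R_A · (0.3485)/(1 − 0.3485) = 2.51 × 0.5350 = 1.343 kΩ.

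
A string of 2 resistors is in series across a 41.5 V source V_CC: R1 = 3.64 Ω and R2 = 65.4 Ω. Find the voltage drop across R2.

V ≈ 39.3 V

Series total: ΣR = 3.64 + 65.4 = 69.04 Ω.
By the voltage-divider rule, V = 41.5 × 65.40/69.04 = 39.31 V.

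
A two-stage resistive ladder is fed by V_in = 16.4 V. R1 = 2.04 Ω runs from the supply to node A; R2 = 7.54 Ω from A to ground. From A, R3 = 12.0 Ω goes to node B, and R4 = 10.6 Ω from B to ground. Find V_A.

Looking into the second stage from A: R3 + R4 = 22.60 Ω appears in parallel with R2.
R2 ‖ (R3+R4) = 5.654 Ω.
So V_A = 16.4 × 0.7348 = 12.05 V.

V_A ≈ 12.1 V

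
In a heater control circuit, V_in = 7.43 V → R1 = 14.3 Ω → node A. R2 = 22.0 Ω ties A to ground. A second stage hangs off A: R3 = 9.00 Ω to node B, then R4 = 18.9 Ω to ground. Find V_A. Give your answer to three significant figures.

The second stage (R3 + R4 = 27.90 Ω) loads node A in parallel with R2.
Effective lower resistance at A: R2 ‖ 27.90 = 12.30 Ω.
First divider: V_A = V_in · 12.30/(14.3 + 12.30) = 3.436 V.

V_A ≈ 3.44 V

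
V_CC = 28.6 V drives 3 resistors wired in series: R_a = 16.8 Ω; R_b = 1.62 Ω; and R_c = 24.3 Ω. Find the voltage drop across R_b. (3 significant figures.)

Total series resistance ΣR = 16.8 + 1.62 + 24.3 = 42.72 Ω.
V = V_CC · R/ΣR = 28.6 × 0.03792 = 1.085 V.

V ≈ 1.08 V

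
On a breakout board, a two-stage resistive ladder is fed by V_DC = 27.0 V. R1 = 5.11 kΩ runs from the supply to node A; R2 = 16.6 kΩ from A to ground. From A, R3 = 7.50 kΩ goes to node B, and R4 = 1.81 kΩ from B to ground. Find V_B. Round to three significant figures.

Looking into the second stage from A: R3 + R4 = 9.310 kΩ appears in parallel with R2.
R2 ‖ (R3+R4) = 5.965 kΩ.
So V_A = 27.0 × 0.5386 = 14.54 V.
V_B = V_A × 0.1944 = 2.827 V.

V_B ≈ 2.83 V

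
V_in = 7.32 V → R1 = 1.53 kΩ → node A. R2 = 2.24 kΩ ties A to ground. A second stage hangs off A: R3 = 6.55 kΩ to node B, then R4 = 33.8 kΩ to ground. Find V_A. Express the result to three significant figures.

V_A ≈ 4.25 V

Node A sees R2 in parallel with the series input of stage 2, R3 + R4 = 40.35 kΩ.
Effective lower resistance at A: R2 ‖ 40.35 = 2.122 kΩ.
So V_A = 7.32 × 0.5811 = 4.253 V.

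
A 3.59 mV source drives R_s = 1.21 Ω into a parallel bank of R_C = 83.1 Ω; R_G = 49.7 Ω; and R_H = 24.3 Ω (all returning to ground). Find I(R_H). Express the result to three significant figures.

I ≈ 0.136 mA

Parallel bank: R_p = 1/(1/83.1 + 1/49.7 + 1/24.3) = 13.64 Ω.
V_A by voltage divider: V_A = 3.59 × 13.64/(1.21 + 13.64) = 3.298 mV.
I(R_H) = V_A / R_H = 3.298/24.3 = 0.1357 mA.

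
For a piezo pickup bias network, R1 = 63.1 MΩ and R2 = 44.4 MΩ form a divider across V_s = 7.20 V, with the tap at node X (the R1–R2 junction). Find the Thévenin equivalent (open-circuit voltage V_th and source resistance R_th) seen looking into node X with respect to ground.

V_th ≈ 2.97 V, R_th ≈ 26.1 MΩ

With X open, the divider is unloaded: V_th = 7.20 × 44.4/107.5 = 2.974 V.
Zeroing V_s shorts the top of R1 to ground, so R_th = R1 ‖ R2 = 26.06 MΩ.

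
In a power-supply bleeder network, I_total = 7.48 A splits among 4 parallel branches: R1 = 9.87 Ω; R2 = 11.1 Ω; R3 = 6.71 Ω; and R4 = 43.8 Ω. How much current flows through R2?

I ≈ 1.86 A

Conductances: ΣG = 1/9.87 + 1/11.1 + 1/6.71 + 1/43.8 = 0.3633 (1/Ω).
Current divider: I(R2) = I_total · G_k/ΣG = 7.48 × (0.09009/0.3633) = 7.48 × 0.2480 = 1.855 A.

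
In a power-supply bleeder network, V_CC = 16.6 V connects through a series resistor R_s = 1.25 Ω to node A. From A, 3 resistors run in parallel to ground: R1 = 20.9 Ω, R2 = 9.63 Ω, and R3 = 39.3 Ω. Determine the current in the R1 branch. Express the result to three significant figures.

I ≈ 0.650 A

Parallel bank: R_p = 1/(1/20.9 + 1/9.63 + 1/39.3) = 5.645 Ω.
V_A = 16.6 × 5.645/6.895 = 13.59 V.
Branch current I = V_A/R1 = 13.59/20.9 = 0.6503 A.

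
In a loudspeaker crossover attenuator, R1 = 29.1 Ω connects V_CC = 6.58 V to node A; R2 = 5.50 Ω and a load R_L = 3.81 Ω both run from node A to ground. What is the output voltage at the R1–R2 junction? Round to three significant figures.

First combine the lower leg with the load: R2 ‖ R_L = 2.251 Ω.
Now apply the divider: V_out = 6.58 × 0.07179 = 0.4724 V.
(Unloaded it would be 1.05 V; the load pulls it down.)

V_out ≈ 0.472 V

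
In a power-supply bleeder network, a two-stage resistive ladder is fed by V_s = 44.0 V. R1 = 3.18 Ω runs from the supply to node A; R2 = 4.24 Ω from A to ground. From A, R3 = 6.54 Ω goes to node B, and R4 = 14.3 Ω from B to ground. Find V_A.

Looking into the second stage from A: R3 + R4 = 20.84 Ω appears in parallel with R2.
Effective lower resistance at A: R2 ‖ 20.84 = 3.523 Ω.
First divider: V_A = V_s · 3.523/(3.18 + 3.523) = 23.13 V.

V_A ≈ 23.1 V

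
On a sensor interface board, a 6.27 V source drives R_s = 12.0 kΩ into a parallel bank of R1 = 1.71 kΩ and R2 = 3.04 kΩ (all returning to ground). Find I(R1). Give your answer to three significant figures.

I ≈ 0.306 mA

Combine the parallel branches: R_p = (1/1.71 + 1/3.04)⁻¹ = 1.094 kΩ.
V_A = 6.27 × 1.094/13.09 = 0.5240 V.
Branch current I = V_A/R1 = 0.5240/1.71 = 0.3065 mA.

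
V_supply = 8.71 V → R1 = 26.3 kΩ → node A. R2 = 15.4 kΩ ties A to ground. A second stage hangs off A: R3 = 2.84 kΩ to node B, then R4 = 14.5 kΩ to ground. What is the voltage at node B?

Looking into the second stage from A: R3 + R4 = 17.34 kΩ appears in parallel with R2.
R2 ‖ (R3+R4) = 8.156 kΩ.
First divider: V_A = V_supply · 8.156/(26.3 + 8.156) = 2.062 V.
Then the unloaded second divider: V_B = V_A × R4/(R3+R4) = 2.062 × 0.8362 = 1.724 V.

V_B ≈ 1.72 V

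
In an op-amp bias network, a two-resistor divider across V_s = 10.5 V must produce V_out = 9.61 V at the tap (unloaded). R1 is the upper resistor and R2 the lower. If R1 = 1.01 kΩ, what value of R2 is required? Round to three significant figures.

R2 ≈ 10.9 kΩ

V_out/V_s = R2/(R1+R2) = 0.9152.
So R2 = R1 · V_out/(V_s − V_out) = 1.01 × 9.61/(10.5 − 9.61) = 1.01 × 10.80 = 10.91 kΩ.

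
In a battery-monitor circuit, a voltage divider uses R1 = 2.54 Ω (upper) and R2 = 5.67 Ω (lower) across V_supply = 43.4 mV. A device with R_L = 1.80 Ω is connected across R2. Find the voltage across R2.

V_out ≈ 15.2 mV

The load sits in parallel with R2, giving an effective lower resistance R2' = R2·R_L/(R2+R_L) = 1.366 Ω.
Then V_out = V_supply · R2'/(R1 + R2') = 43.4 × 1.366/3.906 = 15.18 mV.
(Unloaded it would be 30.0 mV; the load pulls it down.)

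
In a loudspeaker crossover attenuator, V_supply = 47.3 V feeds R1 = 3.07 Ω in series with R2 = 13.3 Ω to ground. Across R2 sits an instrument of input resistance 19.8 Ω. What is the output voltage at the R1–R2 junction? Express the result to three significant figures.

V_out ≈ 34.1 V

The load sits in parallel with R2, giving an effective lower resistance R2' = R2·R_L/(R2+R_L) = 7.956 Ω.
Voltage divider with the loaded lower leg: V_out = 47.3 × 7.956/(3.07 + 7.956) = 47.3 × 0.7216 = 34.13 V.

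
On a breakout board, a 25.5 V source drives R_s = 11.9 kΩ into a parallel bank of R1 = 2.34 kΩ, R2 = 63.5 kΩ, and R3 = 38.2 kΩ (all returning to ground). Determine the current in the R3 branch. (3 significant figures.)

Equivalent of the parallel group: R_p = 2.131 kΩ.
Node voltage V_A = V_CC · R_p/(R_s + R_p) = 25.5 × 0.1519 = 3.873 V.
I(R3) = V_A / R3 = 3.873/38.2 = 0.1014 mA.

I ≈ 0.101 mA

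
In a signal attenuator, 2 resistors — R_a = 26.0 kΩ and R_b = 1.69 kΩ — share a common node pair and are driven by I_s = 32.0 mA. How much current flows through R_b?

Two-branch current divider: I_k = I_s · R_other/(R_1 + R_2).
I(R_b) = 32.0 × 26.0/(26.0 + 1.69) = 32.0 × 0.9390 = 30.05 mA.

I ≈ 30.0 mA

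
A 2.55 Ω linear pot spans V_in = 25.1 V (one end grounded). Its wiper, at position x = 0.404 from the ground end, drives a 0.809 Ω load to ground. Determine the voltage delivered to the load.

V_out ≈ 5.76 V

Split the track: R_lower = x·R_p = 1.030 Ω, R_upper = (1−x)·R_p = 1.520 Ω.
Lower segment in parallel with the load: 1.030 ‖ 0.809 = 0.4531 Ω.
V_out = 25.1 × 0.4531/(1.520 + 0.4531) = 5.765 V.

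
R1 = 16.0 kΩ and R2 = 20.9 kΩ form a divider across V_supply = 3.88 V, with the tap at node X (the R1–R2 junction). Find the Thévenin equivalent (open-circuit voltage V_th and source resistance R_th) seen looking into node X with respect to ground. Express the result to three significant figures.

V_th ≈ 2.20 V, R_th ≈ 9.06 kΩ

V_th is the unloaded tap voltage: V_supply · R2/(R1+R2) = 3.88 × 0.5664 = 2.198 V.
Zeroing V_supply shorts the top of R1 to ground, so R_th = R1 ‖ R2 = 9.062 kΩ.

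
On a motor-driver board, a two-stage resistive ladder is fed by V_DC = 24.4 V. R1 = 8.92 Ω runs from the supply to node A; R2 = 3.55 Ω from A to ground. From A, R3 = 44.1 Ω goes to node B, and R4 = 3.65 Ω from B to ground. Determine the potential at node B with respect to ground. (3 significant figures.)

V_B ≈ 0.504 V

Node A sees R2 in parallel with the series input of stage 2, R3 + R4 = 47.75 Ω.
R2 ‖ (R3+R4) = 3.304 Ω.
V_A = 24.4 × 3.304/(8.92 + 3.304) = 6.596 V.
Stage 2 is unloaded, so V_B = V_A · R4/(R3+R4) = 6.596 × 3.65/47.75 = 0.5042 V.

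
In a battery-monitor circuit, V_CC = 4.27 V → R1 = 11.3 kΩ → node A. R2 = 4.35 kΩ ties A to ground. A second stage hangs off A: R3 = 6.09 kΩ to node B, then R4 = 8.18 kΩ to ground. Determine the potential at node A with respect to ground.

Node A sees R2 in parallel with the series input of stage 2, R3 + R4 = 14.27 kΩ.
Effective lower resistance at A: R2 ‖ 14.27 = 3.334 kΩ.
V_A = 4.27 × 3.334/(11.3 + 3.334) = 0.9728 V.

V_A ≈ 0.973 V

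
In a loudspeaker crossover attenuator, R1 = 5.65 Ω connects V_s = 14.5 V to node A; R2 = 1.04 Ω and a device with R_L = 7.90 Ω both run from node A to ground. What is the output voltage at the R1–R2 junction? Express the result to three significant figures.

V_out ≈ 2.03 V

The load sits in parallel with R2, giving an effective lower resistance R2' = R2·R_L/(R2+R_L) = 0.9190 Ω.
Then V_out = V_s · R2'/(R1 + R2') = 14.5 × 0.9190/6.569 = 2.029 V.
(Unloaded it would be 2.25 V; the load pulls it down.)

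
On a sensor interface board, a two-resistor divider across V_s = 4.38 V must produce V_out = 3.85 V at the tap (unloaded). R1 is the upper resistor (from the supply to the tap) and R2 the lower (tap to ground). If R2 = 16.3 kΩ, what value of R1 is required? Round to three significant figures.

The divider ratio is R2/(R1+R2) = 3.85/4.38 = 0.8790.
So R1 = R2 · (V_s/V_out − 1) = 16.3 × (4.38/3.85 − 1) = 16.3 × 0.1377 = 2.244 kΩ.

R1 ≈ 2.24 kΩ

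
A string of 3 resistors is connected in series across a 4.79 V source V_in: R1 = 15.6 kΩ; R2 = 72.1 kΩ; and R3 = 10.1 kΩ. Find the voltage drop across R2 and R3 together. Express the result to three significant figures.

V ≈ 4.03 V

ΣR = 15.6 + 72.1 + 10.1 = 97.80 kΩ.
R_{R2..R3} = 72.1 + 10.1 = 82.20 kΩ.
V = V_in · R/ΣR = 4.79 × 0.8405 = 4.026 V.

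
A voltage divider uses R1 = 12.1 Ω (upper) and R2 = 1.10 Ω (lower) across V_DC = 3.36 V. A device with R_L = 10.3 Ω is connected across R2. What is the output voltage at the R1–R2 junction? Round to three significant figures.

The load sits in parallel with R2, giving an effective lower resistance R2' = R2·R_L/(R2+R_L) = 0.9939 Ω.
Now apply the divider: V_out = 3.36 × 0.07590 = 0.2550 V.

V_out ≈ 0.255 V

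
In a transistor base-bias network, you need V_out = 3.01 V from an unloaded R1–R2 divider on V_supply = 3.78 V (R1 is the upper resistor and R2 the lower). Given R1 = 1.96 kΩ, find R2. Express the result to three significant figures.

R2 ≈ 7.66 kΩ

V_out/V_supply = R2/(R1+R2) = 0.7963.
So R2 = R1 · V_out/(V_supply − V_out) = 1.96 × 3.01/(3.78 − 3.01) = 1.96 × 3.909 = 7.662 kΩ.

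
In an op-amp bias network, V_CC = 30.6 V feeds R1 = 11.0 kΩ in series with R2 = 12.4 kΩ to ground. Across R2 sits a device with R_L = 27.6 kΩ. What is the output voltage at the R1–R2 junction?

The load sits in parallel with R2, giving an effective lower resistance R2' = R2·R_L/(R2+R_L) = 8.556 kΩ.
Now apply the divider: V_out = 30.6 × 0.4375 = 13.39 V.

V_out ≈ 13.4 V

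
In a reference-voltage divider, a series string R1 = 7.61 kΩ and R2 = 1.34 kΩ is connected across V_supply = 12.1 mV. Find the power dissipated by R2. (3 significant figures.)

P ≈ 2.45 nW

Series current I = V_supply/ΣR = 12.1/8.950 = 1.352 µA.
P = I²R = 1.828 × 1.34 = 2.449 nW.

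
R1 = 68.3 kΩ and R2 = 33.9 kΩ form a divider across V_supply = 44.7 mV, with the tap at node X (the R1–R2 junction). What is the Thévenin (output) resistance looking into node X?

R_th ≈ 22.7 kΩ

Zeroing V_supply shorts the top of R1 to ground, so R_th = R1 ‖ R2 = 22.66 kΩ.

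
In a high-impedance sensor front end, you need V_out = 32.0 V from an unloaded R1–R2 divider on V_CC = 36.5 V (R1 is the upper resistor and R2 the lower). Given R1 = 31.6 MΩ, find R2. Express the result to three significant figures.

The divider ratio is R2/(R1+R2) = 32.0/36.5 = 0.8767.
R2 = R1 · 0.8767/(1 − 0.8767) = 224.7 MΩ.

R2 ≈ 225 MΩ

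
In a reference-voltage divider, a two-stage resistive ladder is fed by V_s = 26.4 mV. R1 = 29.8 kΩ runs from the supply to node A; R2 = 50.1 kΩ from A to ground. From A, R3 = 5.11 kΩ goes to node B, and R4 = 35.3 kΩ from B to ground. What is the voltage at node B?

The second stage (R3 + R4 = 40.41 kΩ) loads node A in parallel with R2.
R2 ‖ (R3+R4) = 22.37 kΩ.
First divider: V_A = V_s · 22.37/(29.8 + 22.37) = 11.32 mV.
Stage 2 is unloaded, so V_B = V_A · R4/(R3+R4) = 11.32 × 35.3/40.41 = 9.888 mV.

V_B ≈ 9.89 mV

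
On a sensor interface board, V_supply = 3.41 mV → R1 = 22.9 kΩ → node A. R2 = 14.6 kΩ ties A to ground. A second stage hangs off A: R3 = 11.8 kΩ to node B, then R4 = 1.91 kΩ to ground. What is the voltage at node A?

Node A sees R2 in parallel with the series input of stage 2, R3 + R4 = 13.71 kΩ.
R2 ‖ (R3+R4) = 7.071 kΩ.
First divider: V_A = V_supply · 7.071/(22.9 + 7.071) = 0.8045 mV.

V_A ≈ 0.804 mV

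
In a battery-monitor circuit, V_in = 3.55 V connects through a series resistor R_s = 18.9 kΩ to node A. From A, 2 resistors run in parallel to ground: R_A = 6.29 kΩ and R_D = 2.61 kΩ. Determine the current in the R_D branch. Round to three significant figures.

Equivalent of the parallel group: R_p = 1.845 kΩ.
Node voltage V_A = V_in · R_p/(R_s + R_p) = 3.55 × 0.08892 = 0.3157 V.
Branch current I = V_A/R_D = 0.3157/2.61 = 0.1209 mA.

I ≈ 0.121 mA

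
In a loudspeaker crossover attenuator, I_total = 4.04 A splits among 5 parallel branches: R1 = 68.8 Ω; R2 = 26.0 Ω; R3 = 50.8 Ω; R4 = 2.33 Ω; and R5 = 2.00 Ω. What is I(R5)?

I ≈ 2.02 A

Conductances: ΣG = 1/68.8 + 1/26.0 + 1/50.8 + 1/2.33 + 1/2.00 = 1.002 (1/Ω).
By the current-divider rule, I = I_total · G_k/ΣG = 4.04 × 0.4991 = 2.016 A.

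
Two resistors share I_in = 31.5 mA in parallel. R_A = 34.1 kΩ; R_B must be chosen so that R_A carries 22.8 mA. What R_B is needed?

R_B ≈ 89.4 kΩ

In a two-way split, I_A/I_in = R_B/(R_A + R_B).
With f = 0.7238, R_B = R_A · f/(1−f) = 34.1 × 2.621 = 89.37 kΩ.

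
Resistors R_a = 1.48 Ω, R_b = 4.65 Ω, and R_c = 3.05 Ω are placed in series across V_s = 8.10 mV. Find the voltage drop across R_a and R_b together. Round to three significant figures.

V ≈ 5.41 mV

ΣR = 1.48 + 4.65 + 3.05 = 9.180 Ω.
R_{R_a..R_b} = 1.48 + 4.65 = 6.130 Ω.
V = V_s · R/ΣR = 8.10 × 0.6678 = 5.409 mV.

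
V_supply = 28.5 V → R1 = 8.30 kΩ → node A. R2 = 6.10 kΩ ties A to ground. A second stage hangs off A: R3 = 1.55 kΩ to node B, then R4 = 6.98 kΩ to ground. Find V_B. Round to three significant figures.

V_B ≈ 7.00 V

Node A sees R2 in parallel with the series input of stage 2, R3 + R4 = 8.530 kΩ.
R2 ‖ (R3+R4) = 3.557 kΩ.
So V_A = 28.5 × 0.3000 = 8.549 V.
Stage 2 is unloaded, so V_B = V_A · R4/(R3+R4) = 8.549 × 6.98/8.530 = 6.996 V.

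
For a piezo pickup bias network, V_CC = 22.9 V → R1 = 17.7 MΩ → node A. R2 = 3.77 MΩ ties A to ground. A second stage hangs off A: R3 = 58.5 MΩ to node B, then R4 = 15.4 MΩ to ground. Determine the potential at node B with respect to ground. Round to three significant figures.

Node A sees R2 in parallel with the series input of stage 2, R3 + R4 = 73.90 MΩ.
R2 ‖ (R3+R4) = 3.587 MΩ.
V_A = 22.9 × 3.587/(17.7 + 3.587) = 3.859 V.
Then the unloaded second divider: V_B = V_A × R4/(R3+R4) = 3.859 × 0.2084 = 0.8041 V.

V_B ≈ 0.804 V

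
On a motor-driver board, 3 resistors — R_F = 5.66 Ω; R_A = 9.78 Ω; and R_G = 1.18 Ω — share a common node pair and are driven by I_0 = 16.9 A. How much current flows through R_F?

I ≈ 2.65 A

Conductances: ΣG = 1/5.66 + 1/9.78 + 1/1.18 = 1.126 (1/Ω).
By the current-divider rule, I = I_0 · G_k/ΣG = 16.9 × 0.1569 = 2.651 A.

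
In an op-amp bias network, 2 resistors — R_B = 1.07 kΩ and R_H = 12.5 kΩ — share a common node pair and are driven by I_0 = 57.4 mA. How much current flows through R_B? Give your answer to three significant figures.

For two parallel branches, I_k = I_0 · (other R)/(sum of R).
So I = 57.4 × 12.5/13.57 = 52.87 mA.

I ≈ 52.9 mA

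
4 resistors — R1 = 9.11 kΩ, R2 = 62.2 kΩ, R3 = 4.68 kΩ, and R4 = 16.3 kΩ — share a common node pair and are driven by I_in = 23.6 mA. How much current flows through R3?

I ≈ 12.6 mA

ΣG = 1/9.11 + 1/62.2 + 1/4.68 + 1/16.3 = 0.4009.
Current divider: I(R3) = I_in · G_k/ΣG = 23.6 × (0.2137/0.4009) = 23.6 × 0.5330 = 12.58 mA.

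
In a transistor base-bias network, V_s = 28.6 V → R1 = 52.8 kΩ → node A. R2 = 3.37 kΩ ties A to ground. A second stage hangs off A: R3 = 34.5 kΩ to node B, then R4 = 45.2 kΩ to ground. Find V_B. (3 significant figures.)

The second stage (R3 + R4 = 79.70 kΩ) loads node A in parallel with R2.
Effective lower resistance at A: R2 ‖ 79.70 = 3.233 kΩ.
So V_A = 28.6 × 0.05770 = 1.650 V.
Stage 2 is unloaded, so V_B = V_A · R4/(R3+R4) = 1.650 × 45.2/79.70 = 0.9359 V.

V_B ≈ 0.936 V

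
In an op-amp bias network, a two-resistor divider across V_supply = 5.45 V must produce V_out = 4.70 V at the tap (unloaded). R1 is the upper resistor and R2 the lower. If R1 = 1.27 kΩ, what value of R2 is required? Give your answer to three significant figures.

R2 ≈ 7.96 kΩ

V_out/V_supply = R2/(R1+R2) = 0.8624.
R2 = R1 · 0.8624/(1 − 0.8624) = 7.959 kΩ.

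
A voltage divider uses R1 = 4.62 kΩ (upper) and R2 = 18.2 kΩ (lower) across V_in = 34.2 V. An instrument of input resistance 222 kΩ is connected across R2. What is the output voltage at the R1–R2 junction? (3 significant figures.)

R2 ‖ R_L = (18.2 × 222)/(18.2 + 222) = 16.82 kΩ.
Now apply the divider: V_out = 34.2 × 0.7845 = 26.83 V.

V_out ≈ 26.8 V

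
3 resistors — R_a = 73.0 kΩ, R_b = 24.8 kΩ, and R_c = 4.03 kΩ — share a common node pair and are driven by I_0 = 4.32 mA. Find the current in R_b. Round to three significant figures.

I ≈ 0.576 mA

Conductances: ΣG = 1/73.0 + 1/24.8 + 1/4.03 = 0.3022 (1/kΩ).
Current divider: I(R_b) = I_0 · G_k/ΣG = 4.32 × (0.04032/0.3022) = 4.32 × 0.1334 = 0.5765 mA.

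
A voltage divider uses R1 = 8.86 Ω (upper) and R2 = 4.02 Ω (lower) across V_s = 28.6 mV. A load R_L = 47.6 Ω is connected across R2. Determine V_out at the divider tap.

R2 ‖ R_L = (4.02 × 47.6)/(4.02 + 47.6) = 3.707 Ω.
Then V_out = V_s · R2'/(R1 + R2') = 28.6 × 3.707/12.57 = 8.436 mV.
(Unloaded it would be 8.93 mV; the load pulls it down.)

V_out ≈ 8.44 mV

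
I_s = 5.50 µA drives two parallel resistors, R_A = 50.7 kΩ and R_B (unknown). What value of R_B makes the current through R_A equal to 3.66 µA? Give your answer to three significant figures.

R_B ≈ 101 kΩ

Two-branch current divider: I_A = I_s · R_B/(R_A + R_B).
With f = 0.6655, R_B = R_A · f/(1−f) = 50.7 × 1.989 = 100.8 kΩ.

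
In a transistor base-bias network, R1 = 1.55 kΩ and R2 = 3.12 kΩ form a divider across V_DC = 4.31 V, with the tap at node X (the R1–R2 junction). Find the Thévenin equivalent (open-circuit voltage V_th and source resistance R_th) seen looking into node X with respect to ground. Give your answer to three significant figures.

Open-circuit (no load on X): V_th = V_DC · R2/(R1 + R2) = 4.31 × 3.12/(1.550 + 3.12) = 2.879 V.
With V_DC suppressed (replaced by a short), R_th = R1 ‖ R2 = (1.550 × 3.12)/(1.550 + 3.12) = 1.036 kΩ.

V_th ≈ 2.88 V, R_th ≈ 1.04 kΩ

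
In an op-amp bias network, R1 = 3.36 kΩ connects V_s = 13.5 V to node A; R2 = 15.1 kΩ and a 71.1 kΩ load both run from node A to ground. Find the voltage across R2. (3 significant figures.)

R2 ‖ R_L = (15.1 × 71.1)/(15.1 + 71.1) = 12.45 kΩ.
Voltage divider with the loaded lower leg: V_out = 13.5 × 12.45/(3.36 + 12.45) = 13.5 × 0.7875 = 10.63 V.
(Unloaded it would be 11.0 V; the load pulls it down.)

V_out ≈ 10.6 V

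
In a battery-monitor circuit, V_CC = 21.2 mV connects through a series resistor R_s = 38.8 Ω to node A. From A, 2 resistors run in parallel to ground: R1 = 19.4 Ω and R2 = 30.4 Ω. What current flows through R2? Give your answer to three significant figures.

I ≈ 0.163 mA

Combine the parallel branches: R_p = (1/19.4 + 1/30.4)⁻¹ = 11.84 Ω.
V_A by voltage divider: V_A = 21.2 × 11.84/(38.8 + 11.84) = 4.958 mV.
I(R2) = V_A / R2 = 4.958/30.4 = 0.1631 mA.
(Check via current divider: I_total = 0.4186 mA; share G_k/ΣG = 0.3896 → same result.)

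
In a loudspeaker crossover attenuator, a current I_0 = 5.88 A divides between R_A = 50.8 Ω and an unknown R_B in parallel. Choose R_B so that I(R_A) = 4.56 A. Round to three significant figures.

R_B ≈ 175 Ω

Two-branch current divider: I_A = I_0 · R_B/(R_A + R_B).
With f = 0.7755, R_B = R_A · f/(1−f) = 50.8 × 3.455 = 175.5 Ω.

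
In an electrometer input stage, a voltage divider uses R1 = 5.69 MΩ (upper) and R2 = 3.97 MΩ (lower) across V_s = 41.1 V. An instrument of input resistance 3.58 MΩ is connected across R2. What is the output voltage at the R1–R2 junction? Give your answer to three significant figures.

V_out ≈ 10.2 V

First combine the lower leg with the load: R2 ‖ R_L = 1.882 MΩ.
Then V_out = V_s · R2'/(R1 + R2') = 41.1 × 1.882/7.572 = 10.22 V.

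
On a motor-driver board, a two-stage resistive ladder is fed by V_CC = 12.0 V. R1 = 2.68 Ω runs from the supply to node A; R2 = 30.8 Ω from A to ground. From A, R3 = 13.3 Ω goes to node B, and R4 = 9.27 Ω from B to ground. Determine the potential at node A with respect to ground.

V_A ≈ 9.95 V

The second stage (R3 + R4 = 22.57 Ω) loads node A in parallel with R2.
R2 ‖ (R3+R4) = 13.03 Ω.
V_A = 12.0 × 13.03/(2.68 + 13.03) = 9.952 V.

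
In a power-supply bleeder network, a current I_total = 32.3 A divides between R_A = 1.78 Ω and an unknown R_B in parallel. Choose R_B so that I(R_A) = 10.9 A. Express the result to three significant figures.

Two-branch current divider: I_A = I_total · R_B/(R_A + R_B).
10.9/32.3 = R_B/(R_A + R_B) → R_B = R_A · (0.3375)/(1 − 0.3375) = 1.78 × 0.5093 = 0.9066 Ω.

R_B ≈ 0.907 Ω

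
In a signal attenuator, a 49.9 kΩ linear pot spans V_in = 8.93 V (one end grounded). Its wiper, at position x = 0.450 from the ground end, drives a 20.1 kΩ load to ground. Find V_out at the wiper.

The pot divides into 27.45 kΩ above the wiper and 22.45 kΩ below.
(x·R_p) ‖ R_L = 10.61 kΩ.
V_out = 8.93 × 10.61/(27.45 + 10.61) = 2.489 V.

V_out ≈ 2.49 V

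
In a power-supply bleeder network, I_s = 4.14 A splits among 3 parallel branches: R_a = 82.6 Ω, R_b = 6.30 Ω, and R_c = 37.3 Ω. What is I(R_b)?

I ≈ 3.32 A

Conductances: ΣG = 1/82.6 + 1/6.30 + 1/37.3 = 0.1976 (1/Ω).
R_b takes the fraction G_k/ΣG = 0.1587/0.1976 = 0.8031, so I = 4.14 × 0.8031 = 3.325 A.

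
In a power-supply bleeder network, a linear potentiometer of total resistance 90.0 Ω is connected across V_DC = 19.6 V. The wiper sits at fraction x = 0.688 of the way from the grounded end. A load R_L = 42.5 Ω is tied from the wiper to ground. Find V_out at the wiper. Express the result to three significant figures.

Split the track: R_lower = x·R_p = 61.92 Ω, R_upper = (1−x)·R_p = 28.08 Ω.
R_L loads the lower segment: effective lower R = 25.20 Ω.
Then V_out = V_DC · 25.20/(28.08 + 25.20) = 9.271 V.

V_out ≈ 9.27 V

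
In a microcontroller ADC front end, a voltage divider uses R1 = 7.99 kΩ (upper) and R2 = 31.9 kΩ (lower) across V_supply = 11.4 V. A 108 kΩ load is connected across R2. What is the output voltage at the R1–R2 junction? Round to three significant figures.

V_out ≈ 8.61 V

First combine the lower leg with the load: R2 ‖ R_L = 24.63 kΩ.
Voltage divider with the loaded lower leg: V_out = 11.4 × 24.63/(7.99 + 24.63) = 11.4 × 0.7550 = 8.607 V.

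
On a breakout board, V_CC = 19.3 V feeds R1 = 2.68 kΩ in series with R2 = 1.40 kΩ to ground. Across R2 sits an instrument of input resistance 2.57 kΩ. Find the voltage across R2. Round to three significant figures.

R2 ‖ R_L = (1.40 × 2.57)/(1.40 + 2.57) = 0.9063 kΩ.
Voltage divider with the loaded lower leg: V_out = 19.3 × 0.9063/(2.68 + 0.9063) = 19.3 × 0.2527 = 4.877 V.
(Unloaded it would be 6.62 V; the load pulls it down.)

V_out ≈ 4.88 V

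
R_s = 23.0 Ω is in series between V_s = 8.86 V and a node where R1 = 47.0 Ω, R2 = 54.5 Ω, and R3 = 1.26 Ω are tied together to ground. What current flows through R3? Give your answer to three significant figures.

I ≈ 0.349 A

Equivalent of the parallel group: R_p = 1.200 Ω.
Node voltage V_A = V_s · R_p/(R_s + R_p) = 8.86 × 0.04959 = 0.4394 V.
Branch current I = V_A/R3 = 0.4394/1.26 = 0.3487 A.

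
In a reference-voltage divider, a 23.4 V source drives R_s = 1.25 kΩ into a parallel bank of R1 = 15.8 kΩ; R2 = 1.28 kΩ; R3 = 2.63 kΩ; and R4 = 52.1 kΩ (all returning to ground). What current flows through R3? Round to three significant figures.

Equivalent of the parallel group: R_p = 0.8039 kΩ.
Node voltage V_A = V_in · R_p/(R_s + R_p) = 23.4 × 0.3914 = 9.159 V.
I(R3) = V_A / R3 = 9.159/2.63 = 3.482 mA.
(Equivalently: I_total = 11.39 mA, then current-divider fraction G_k/ΣG = 0.3057.)

I ≈ 3.48 mA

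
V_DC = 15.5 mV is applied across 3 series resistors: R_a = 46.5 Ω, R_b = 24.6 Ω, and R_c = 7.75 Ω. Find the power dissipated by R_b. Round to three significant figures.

P ≈ 0.951 µW

The common current is I = 15.5/78.85 = 0.1966 mA.
V(R_b) = I·R = 4.836 mV; P = V·I = 4.836 × 0.1966 = 0.9506 µW.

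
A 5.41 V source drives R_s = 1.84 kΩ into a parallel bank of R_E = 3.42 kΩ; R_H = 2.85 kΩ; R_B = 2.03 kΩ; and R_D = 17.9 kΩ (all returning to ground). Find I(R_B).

Parallel bank: R_p = 1/(1/3.42 + 1/2.85 + 1/2.03 + 1/17.9) = 0.8391 kΩ.
V_A = 5.41 × 0.8391/2.679 = 1.694 V.
Branch current I = V_A/R_B = 1.694/2.03 = 0.8347 mA.

I ≈ 0.835 mA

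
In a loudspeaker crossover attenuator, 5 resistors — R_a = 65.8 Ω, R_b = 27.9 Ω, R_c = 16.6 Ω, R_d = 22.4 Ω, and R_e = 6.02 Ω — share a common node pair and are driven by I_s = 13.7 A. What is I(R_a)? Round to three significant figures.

Conductances: ΣG = 1/65.8 + 1/27.9 + 1/16.6 + 1/22.4 + 1/6.02 = 0.3220 (1/Ω).
By the current-divider rule, I = I_s · G_k/ΣG = 13.7 × 0.04719 = 0.6465 A.

I ≈ 0.647 A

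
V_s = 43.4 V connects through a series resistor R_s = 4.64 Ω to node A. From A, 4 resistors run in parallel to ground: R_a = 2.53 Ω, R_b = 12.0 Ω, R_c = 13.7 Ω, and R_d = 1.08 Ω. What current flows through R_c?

Equivalent of the parallel group: R_p = 0.6768 Ω.
V_A by voltage divider: V_A = 43.4 × 0.6768/(4.64 + 0.6768) = 5.525 V.
Branch current I = V_A/R_c = 5.525/13.7 = 0.4033 A.
(Equivalently: I_total = 8.163 A, then current-divider fraction G_k/ΣG = 0.04940.)

I ≈ 0.403 A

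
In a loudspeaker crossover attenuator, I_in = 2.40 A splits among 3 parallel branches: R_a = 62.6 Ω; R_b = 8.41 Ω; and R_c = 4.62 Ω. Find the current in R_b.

Conductances: ΣG = 1/62.6 + 1/8.41 + 1/4.62 = 0.3513 (1/Ω).
By the current-divider rule, I = I_in · G_k/ΣG = 2.40 × 0.3384 = 0.8123 A.

I ≈ 0.812 A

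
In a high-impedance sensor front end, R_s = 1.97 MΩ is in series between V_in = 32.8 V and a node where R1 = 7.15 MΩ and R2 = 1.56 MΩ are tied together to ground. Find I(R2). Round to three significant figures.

I ≈ 8.28 µA

Combine the parallel branches: R_p = (1/7.15 + 1/1.56)⁻¹ = 1.281 MΩ.
V_A = 32.8 × 1.281/3.251 = 12.92 V.
Branch current I = V_A/R2 = 12.92/1.56 = 8.283 µA.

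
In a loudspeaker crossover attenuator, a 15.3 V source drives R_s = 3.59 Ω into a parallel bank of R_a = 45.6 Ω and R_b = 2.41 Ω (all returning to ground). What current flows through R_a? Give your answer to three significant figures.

Combine the parallel branches: R_p = (1/45.6 + 1/2.41)⁻¹ = 2.289 Ω.
V_A = 15.3 × 2.289/5.879 = 5.957 V.
Branch current I = V_A/R_a = 5.957/45.6 = 0.1306 A.

I ≈ 0.131 A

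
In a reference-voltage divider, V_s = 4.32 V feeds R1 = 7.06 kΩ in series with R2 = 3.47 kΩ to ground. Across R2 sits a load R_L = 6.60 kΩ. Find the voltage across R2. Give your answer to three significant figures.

R2 ‖ R_L = (3.47 × 6.60)/(3.47 + 6.60) = 2.274 kΩ.
Voltage divider with the loaded lower leg: V_out = 4.32 × 2.274/(7.06 + 2.274) = 4.32 × 0.2436 = 1.053 V.

V_out ≈ 1.05 V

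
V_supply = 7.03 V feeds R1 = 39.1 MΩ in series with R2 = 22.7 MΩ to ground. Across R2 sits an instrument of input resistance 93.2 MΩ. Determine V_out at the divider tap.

R2 ‖ R_L = (22.7 × 93.2)/(22.7 + 93.2) = 18.25 MΩ.
Then V_out = V_supply · R2'/(R1 + R2') = 7.03 × 18.25/57.35 = 2.237 V.

V_out ≈ 2.24 V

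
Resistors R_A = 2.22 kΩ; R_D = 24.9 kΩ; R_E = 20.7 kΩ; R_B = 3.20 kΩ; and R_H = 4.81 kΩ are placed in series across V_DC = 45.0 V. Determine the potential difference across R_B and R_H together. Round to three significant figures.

ΣR = 2.22 + 24.9 + 20.7 + 3.20 + 4.81 = 55.83 kΩ.
R_{R_B..R_H} = 3.20 + 4.81 = 8.010 kΩ.
By the voltage-divider rule, V = 45.0 × 8.010/55.83 = 6.456 V.

V ≈ 6.46 V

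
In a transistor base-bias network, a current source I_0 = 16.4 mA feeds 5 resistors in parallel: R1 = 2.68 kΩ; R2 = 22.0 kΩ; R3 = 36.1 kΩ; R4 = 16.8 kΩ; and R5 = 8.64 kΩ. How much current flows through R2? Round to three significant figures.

Conductances: ΣG = 1/2.68 + 1/22.0 + 1/36.1 + 1/16.8 + 1/8.64 = 0.6216 (1/kΩ).
Current divider: I(R2) = I_0 · G_k/ΣG = 16.4 × (0.04545/0.6216) = 16.4 × 0.07313 = 1.199 mA.

I ≈ 1.20 mA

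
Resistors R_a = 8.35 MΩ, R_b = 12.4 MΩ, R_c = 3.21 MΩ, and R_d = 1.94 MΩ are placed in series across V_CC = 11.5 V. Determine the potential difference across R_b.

V ≈ 5.51 V

Series total: ΣR = 8.35 + 12.4 + 3.21 + 1.94 = 25.90 MΩ.
Voltage divider: V = V_CC · (12.40 / 25.90) = 11.5 × 0.4788 = 5.506 V.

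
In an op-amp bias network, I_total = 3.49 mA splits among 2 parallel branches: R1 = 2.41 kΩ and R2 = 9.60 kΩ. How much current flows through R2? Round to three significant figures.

I ≈ 0.700 mA

For two parallel branches, I_k = I_total · (other R)/(sum of R).
I(R2) = 3.49 × 2.41/(2.41 + 9.60) = 3.49 × 0.2007 = 0.7003 mA.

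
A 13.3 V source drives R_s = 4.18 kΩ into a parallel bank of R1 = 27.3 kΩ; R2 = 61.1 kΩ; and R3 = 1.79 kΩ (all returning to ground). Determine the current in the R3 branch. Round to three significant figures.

Combine the parallel branches: R_p = (1/27.3 + 1/61.1 + 1/1.79)⁻¹ = 1.635 kΩ.
Node voltage V_A = V_supply · R_p/(R_s + R_p) = 13.3 × 0.2812 = 3.739 V.
Branch current I = V_A/R3 = 3.739/1.79 = 2.089 mA.

I ≈ 2.09 mA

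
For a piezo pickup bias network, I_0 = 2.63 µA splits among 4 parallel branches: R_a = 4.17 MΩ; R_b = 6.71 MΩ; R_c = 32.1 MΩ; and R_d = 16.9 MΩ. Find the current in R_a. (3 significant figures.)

Conductances: ΣG = 1/4.17 + 1/6.71 + 1/32.1 + 1/16.9 = 0.4792 (1/MΩ).
By the current-divider rule, I = I_0 · G_k/ΣG = 2.63 × 0.5005 = 1.316 µA.

I ≈ 1.32 µA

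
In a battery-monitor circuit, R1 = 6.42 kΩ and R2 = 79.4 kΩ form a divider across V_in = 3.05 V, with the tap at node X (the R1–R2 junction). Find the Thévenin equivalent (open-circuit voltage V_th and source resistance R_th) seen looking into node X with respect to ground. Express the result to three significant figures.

V_th ≈ 2.82 V, R_th ≈ 5.94 kΩ

Open-circuit (no load on X): V_th = V_in · R2/(R1 + R2) = 3.05 × 79.4/(6.420 + 79.4) = 2.822 V.
Looking into X with the source shorted: R_th = R1·R2/(R1+R2) = 6.420 × 79.4/85.82 = 5.940 kΩ.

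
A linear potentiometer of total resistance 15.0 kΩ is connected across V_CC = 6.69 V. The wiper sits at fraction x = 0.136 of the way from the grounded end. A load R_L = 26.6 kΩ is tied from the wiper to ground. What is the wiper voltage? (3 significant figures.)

V_out ≈ 0.853 V

Lower segment x·R_p = 2.040 kΩ; upper segment (1−x)·R_p = 12.96 kΩ.
(x·R_p) ‖ R_L = 1.895 kΩ.
Then V_out = V_CC · 1.895/(12.96 + 1.895) = 0.8533 V.
(Unloaded: V_out = x·V_CC = 0.910 V.)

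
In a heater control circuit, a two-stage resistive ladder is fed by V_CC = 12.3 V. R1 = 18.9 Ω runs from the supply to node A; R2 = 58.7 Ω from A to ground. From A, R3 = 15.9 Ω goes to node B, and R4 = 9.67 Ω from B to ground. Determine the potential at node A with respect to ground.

V_A ≈ 5.97 V

Node A sees R2 in parallel with the series input of stage 2, R3 + R4 = 25.57 Ω.
Effective lower resistance at A: R2 ‖ 25.57 = 17.81 Ω.
V_A = 12.3 × 17.81/(18.9 + 17.81) = 5.968 V.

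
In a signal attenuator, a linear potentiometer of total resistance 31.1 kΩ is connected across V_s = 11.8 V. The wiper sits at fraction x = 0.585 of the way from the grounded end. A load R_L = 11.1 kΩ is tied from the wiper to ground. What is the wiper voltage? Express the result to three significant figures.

Split the track: R_lower = x·R_p = 18.19 kΩ, R_upper = (1−x)·R_p = 12.91 kΩ.
R_L loads the lower segment: effective lower R = 6.894 kΩ.
V_out = 11.8 × 6.894/(12.91 + 6.894) = 4.108 V.
(Unloaded: V_out = x·V_s = 6.90 V.)

V_out ≈ 4.11 V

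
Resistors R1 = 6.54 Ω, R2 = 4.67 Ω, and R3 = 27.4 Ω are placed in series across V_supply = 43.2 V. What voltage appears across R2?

ΣR = 6.54 + 4.67 + 27.4 = 38.61 Ω.
Voltage divider: V = V_supply · (4.670 / 38.61) = 43.2 × 0.1210 = 5.225 V.

V ≈ 5.23 V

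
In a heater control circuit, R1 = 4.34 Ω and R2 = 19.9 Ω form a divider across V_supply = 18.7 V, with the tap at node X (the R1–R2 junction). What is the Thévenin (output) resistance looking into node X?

R_th ≈ 3.56 Ω

With V_supply suppressed (replaced by a short), R_th = R1 ‖ R2 = (4.340 × 19.9)/(4.340 + 19.9) = 3.563 Ω.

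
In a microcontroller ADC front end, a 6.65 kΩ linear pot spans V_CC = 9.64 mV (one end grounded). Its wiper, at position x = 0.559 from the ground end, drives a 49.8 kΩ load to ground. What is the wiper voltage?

V_out ≈ 5.22 mV

The pot divides into 2.933 kΩ above the wiper and 3.717 kΩ below.
R_L loads the lower segment: effective lower R = 3.459 kΩ.
Loaded-divider output: V_out = 9.64 × 0.5412 = 5.217 mV.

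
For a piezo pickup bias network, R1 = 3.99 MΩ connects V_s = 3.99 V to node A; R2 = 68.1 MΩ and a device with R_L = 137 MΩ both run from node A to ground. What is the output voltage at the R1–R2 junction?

V_out ≈ 3.67 V

R2 ‖ R_L = (68.1 × 137)/(68.1 + 137) = 45.49 MΩ.
Then V_out = V_s · R2'/(R1 + R2') = 3.99 × 45.49/49.48 = 3.668 V.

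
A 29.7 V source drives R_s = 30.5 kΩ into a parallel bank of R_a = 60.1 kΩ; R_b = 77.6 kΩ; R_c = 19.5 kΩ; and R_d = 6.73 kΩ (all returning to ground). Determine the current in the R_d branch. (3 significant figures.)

I ≈ 0.552 mA

Parallel bank: R_p = 1/(1/60.1 + 1/77.6 + 1/19.5 + 1/6.73) = 4.359 kΩ.
V_A by voltage divider: V_A = 29.7 × 4.359/(30.5 + 4.359) = 3.714 V.
Branch current I = V_A/R_d = 3.714/6.73 = 0.5519 mA.
(Equivalently: I_total = 0.8520 mA, then current-divider fraction G_k/ΣG = 0.6477.)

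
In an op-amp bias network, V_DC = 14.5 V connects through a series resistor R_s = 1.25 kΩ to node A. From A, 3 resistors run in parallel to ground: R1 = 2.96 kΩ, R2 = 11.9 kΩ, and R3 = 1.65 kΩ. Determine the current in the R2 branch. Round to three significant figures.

Parallel bank: R_p = 1/(1/2.96 + 1/11.9 + 1/1.65) = 0.9728 kΩ.
V_A = 14.5 × 0.9728/2.223 = 6.346 V.
I(R2) = V_A / R2 = 6.346/11.9 = 0.5333 mA.
(Check via current divider: I_total = 6.523 mA; share G_k/ΣG = 0.08175 → same result.)

I ≈ 0.533 mA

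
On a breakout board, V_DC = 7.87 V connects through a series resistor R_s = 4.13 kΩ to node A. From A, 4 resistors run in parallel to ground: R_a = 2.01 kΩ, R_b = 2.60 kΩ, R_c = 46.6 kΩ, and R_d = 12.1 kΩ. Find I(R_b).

Combine the parallel branches: R_p = (1/2.01 + 1/2.60 + 1/46.6 + 1/12.1)⁻¹ = 1.014 kΩ.
V_A = 7.87 × 1.014/5.144 = 1.551 V.
I(R_b) = V_A / R_b = 1.551/2.60 = 0.5967 mA.
(Check via current divider: I_total = 1.530 mA; share G_k/ΣG = 0.3900 → same result.)

I ≈ 0.597 mA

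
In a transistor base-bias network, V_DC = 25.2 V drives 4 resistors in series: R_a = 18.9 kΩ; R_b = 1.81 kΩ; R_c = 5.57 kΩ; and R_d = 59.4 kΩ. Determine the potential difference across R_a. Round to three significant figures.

ΣR = 18.9 + 1.81 + 5.57 + 59.4 = 85.68 kΩ.
V = V_DC · R/ΣR = 25.2 × 0.2206 = 5.559 V.

V ≈ 5.56 V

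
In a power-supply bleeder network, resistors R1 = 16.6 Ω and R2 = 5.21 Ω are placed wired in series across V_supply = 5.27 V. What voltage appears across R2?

Series total: ΣR = 16.6 + 5.21 = 21.81 Ω.
By the voltage-divider rule, V = 5.27 × 5.210/21.81 = 1.259 V.

V ≈ 1.26 V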